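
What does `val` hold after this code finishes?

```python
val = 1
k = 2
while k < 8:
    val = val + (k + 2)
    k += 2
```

19

k=2: val = 1+4 = 5
k=4: val = 5+6 = 11
k=6: val = 11+8 = 19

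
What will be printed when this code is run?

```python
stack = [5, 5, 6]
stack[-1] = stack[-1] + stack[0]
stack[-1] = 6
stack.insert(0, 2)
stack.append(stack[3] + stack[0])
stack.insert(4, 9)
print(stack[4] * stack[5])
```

72

stack[-1] = stack[-1]+stack[0] = 6+5 = 11 → [5, 5, 11]
stack[-1] = 6 → [5, 5, 6]
insert 2 at 0 → [2, 5, 5, 6]
append stack[3]+stack[0] = 6+2 = 8 → [2, 5, 5, 6, 8]
insert 9 at 4 → [2, 5, 5, 6, 9, 8]
stack[4]*stack[5] = 9*8 = 72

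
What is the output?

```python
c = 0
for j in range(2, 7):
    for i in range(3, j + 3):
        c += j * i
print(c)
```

445

j=2,i=3: c = 0+6 = 6
j=2,i=4: c = 6+8 = 14
j=3,i=3: c = 14+9 = 23
j=3,i=4: c = 23+12 = 35
j=3,i=5: c = 35+15 = 50
j=4,i=3: c = 50+12 = 62
j=4,i=4: c = 62+16 = 78
j=4,i=5: c = 78+20 = 98
j=4,i=6: c = 98+24 = 122
j=5,i=3: c = 122+15 = 137
j=5,i=4: c = 137+20 = 157
j=5,i=5: c = 157+25 = 182
j=5,i=6: c = 182+30 = 212
j=5,i=7: c = 212+35 = 247
j=6,i=3: c = 247+18 = 265
j=6,i=4: c = 265+24 = 289
j=6,i=5: c = 289+30 = 319
j=6,i=6: c = 319+36 = 355
j=6,i=7: c = 355+42 = 397
j=6,i=8: c = 397+48 = 445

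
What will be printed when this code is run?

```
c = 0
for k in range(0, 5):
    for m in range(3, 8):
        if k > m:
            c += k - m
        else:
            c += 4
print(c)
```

k=0,m=3: not 0>3, c = 0+4 = 4
k=0,m=4: not 0>4, c = 4+4 = 8
k=0,m=5: not 0>5, c = 8+4 = 12
k=0,m=6: not 0>6, c = 12+4 = 16
k=0,m=7: not 0>7, c = 16+4 = 20
k=1,m=3: not 1>3, c = 20+4 = 24
k=1,m=4: not 1>4, c = 24+4 = 28
k=1,m=5: not 1>5, c = 28+4 = 32
k=1,m=6: not 1>6, c = 32+4 = 36
k=1,m=7: not 1>7, c = 36+4 = 40
k=2,m=3: not 2>3, c = 40+4 = 44
k=2,m=4: not 2>4, c = 44+4 = 48
k=2,m=5: not 2>5, c = 48+4 = 52
k=2,m=6: not 2>6, c = 52+4 = 56
k=2,m=7: not 2>7, c = 56+4 = 60
k=3,m=3: not 3>3, c = 60+4 = 64
k=3,m=4: not 3>4, c = 64+4 = 68
k=3,m=5: not 3>5, c = 68+4 = 72
k=3,m=6: not 3>6, c = 72+4 = 76
k=3,m=7: not 3>7, c = 76+4 = 80
k=4,m=3: 4>3, c = 80+1 = 81
k=4,m=4: not 4>4, c = 81+4 = 85
k=4,m=5: not 4>5, c = 85+4 = 89
k=4,m=6: not 4>6, c = 89+4 = 93
k=4,m=7: not 4>7, c = 93+4 = 97

97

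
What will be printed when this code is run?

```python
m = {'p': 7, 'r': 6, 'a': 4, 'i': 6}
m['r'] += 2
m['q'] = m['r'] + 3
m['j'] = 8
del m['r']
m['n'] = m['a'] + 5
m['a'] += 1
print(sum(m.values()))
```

46

m['r'] = 6+2 = 8 → {'p': 7, 'r': 8, 'a': 4, 'i': 6}
m['q'] = m['r']+3 = 11 → {'p': 7, 'r': 8, 'a': 4, 'i': 6, 'q': 11}
m['j'] = 8 → {'p': 7, 'r': 8, 'a': 4, 'i': 6, 'q': 11, 'j': 8}
del 'r' → {'p': 7, 'a': 4, 'i': 6, 'q': 11, 'j': 8}
m['n'] = m['a']+5 = 9 → {'p': 7, 'a': 4, 'i': 6, 'q': 11, 'j': 8, 'n': 9}
m['a'] = 4+1 = 5 → {'p': 7, 'a': 5, 'i': 6, 'q': 11, 'j': 8, 'n': 9}
sum of values = 46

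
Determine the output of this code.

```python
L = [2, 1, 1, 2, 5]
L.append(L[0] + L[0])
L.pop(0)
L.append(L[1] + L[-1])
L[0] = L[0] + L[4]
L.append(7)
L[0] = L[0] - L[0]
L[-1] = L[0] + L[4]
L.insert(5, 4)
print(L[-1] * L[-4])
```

append L[0]+L[0] = 2+2 = 4 → [2, 1, 1, 2, 5, 4]
pop(0) removes 2 → [1, 1, 2, 5, 4]
append L[1]+L[-1] = 1+4 = 5 → [1, 1, 2, 5, 4, 5]
L[0] = L[0]+L[4] = 1+4 = 5 → [5, 1, 2, 5, 4, 5]
append 7 → [5, 1, 2, 5, 4, 5, 7]
L[0] = L[0]-L[0] = 5-5 = 0 → [0, 1, 2, 5, 4, 5, 7]
L[-1] = L[0]+L[4] = 0+4 = 4 → [0, 1, 2, 5, 4, 5, 4]
insert 4 at 5 → [0, 1, 2, 5, 4, 4, 5, 4]
L[-1]*L[-4] = 4*4 = 16

16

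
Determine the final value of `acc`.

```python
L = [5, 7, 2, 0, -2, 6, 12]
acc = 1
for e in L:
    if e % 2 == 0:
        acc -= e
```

-17

e=5: not even
e=7: not even
e=2: even, acc = 1-2 = -1
e=0: even, acc = (-1)-0 = -1
e=-2: even, acc = (-1)-(-2) = 1
e=6: even, acc = 1-6 = -5
e=12: even, acc = (-5)-12 = -17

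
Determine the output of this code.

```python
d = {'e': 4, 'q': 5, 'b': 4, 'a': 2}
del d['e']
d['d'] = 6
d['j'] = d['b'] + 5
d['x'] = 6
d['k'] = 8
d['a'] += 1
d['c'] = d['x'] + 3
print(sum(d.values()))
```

del 'e' → {'q': 5, 'b': 4, 'a': 2}
d['d'] = 6 → {'q': 5, 'b': 4, 'a': 2, 'd': 6}
d['j'] = d['b']+5 = 9 → {'q': 5, 'b': 4, 'a': 2, 'd': 6, 'j': 9}
d['x'] = 6 → {'q': 5, 'b': 4, 'a': 2, 'd': 6, 'j': 9, 'x': 6}
d['k'] = 8 → {'q': 5, 'b': 4, 'a': 2, 'd': 6, 'j': 9, 'x': 6, 'k': 8}
d['a'] = 2+1 = 3 → {'q': 5, 'b': 4, 'a': 3, 'd': 6, 'j': 9, 'x': 6, 'k': 8}
d['c'] = d['x']+3 = 9 → {'q': 5, 'b': 4, 'a': 3, 'd': 6, 'j': 9, 'x': 6, 'k': 8, 'c': 9}
sum of values = 50

50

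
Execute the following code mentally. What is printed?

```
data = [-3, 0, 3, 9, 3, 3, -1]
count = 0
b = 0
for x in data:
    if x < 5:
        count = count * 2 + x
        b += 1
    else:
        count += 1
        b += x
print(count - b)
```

x=-3: <5, count = 0*2+(-3) = -3; b=1
x=0: <5, count = (-3)*2+0 = -6; b=2
x=3: <5, count = (-6)*2+3 = -9; b=3
x=9: not <5, count = (-9)+1 = -8; b=12
x=3: <5, count = (-8)*2+3 = -13; b=13
x=3: <5, count = (-13)*2+3 = -23; b=14
x=-1: <5, count = (-23)*2+(-1) = -47; b=15
count-b = (-47)-15 = -62

-62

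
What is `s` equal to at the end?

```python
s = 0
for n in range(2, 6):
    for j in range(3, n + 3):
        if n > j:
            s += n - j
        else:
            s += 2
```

n=2,j=3: not 2>3, s = 0+2 = 2
n=2,j=4: not 2>4, s = 2+2 = 4
n=3,j=3: not 3>3, s = 4+2 = 6
n=3,j=4: not 3>4, s = 6+2 = 8
n=3,j=5: not 3>5, s = 8+2 = 10
n=4,j=3: 4>3, s = 10+1 = 11
n=4,j=4: not 4>4, s = 11+2 = 13
n=4,j=5: not 4>5, s = 13+2 = 15
n=4,j=6: not 4>6, s = 15+2 = 17
n=5,j=3: 5>3, s = 17+2 = 19
n=5,j=4: 5>4, s = 19+1 = 20
n=5,j=5: not 5>5, s = 20+2 = 22
n=5,j=6: not 5>6, s = 22+2 = 24
n=5,j=7: not 5>7, s = 24+2 = 26

26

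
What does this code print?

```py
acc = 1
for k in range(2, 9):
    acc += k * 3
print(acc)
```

106

k=2: acc = 1+2*3 = 7
k=3: acc = 7+3*3 = 16
k=4: acc = 16+4*3 = 28
k=5: acc = 28+5*3 = 43
k=6: acc = 43+6*3 = 61
k=7: acc = 61+7*3 = 82
k=8: acc = 82+8*3 = 106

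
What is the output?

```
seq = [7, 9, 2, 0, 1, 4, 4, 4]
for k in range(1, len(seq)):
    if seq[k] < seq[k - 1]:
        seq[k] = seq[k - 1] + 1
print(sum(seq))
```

k=1: 9>=7, unchanged → [7, 9, 2, 0, 1, 4, 4, 4]
k=2: 2<9, seq[2] = 9+1 = 10 → [7, 9, 10, 0, 1, 4, 4, 4]
k=3: 0<10, seq[3] = 10+1 = 11 → [7, 9, 10, 11, 1, 4, 4, 4]
k=4: 1<11, seq[4] = 11+1 = 12 → [7, 9, 10, 11, 12, 4, 4, 4]
k=5: 4<12, seq[5] = 12+1 = 13 → [7, 9, 10, 11, 12, 13, 4, 4]
k=6: 4<13, seq[6] = 13+1 = 14 → [7, 9, 10, 11, 12, 13, 14, 4]
k=7: 4<14, seq[7] = 14+1 = 15 → [7, 9, 10, 11, 12, 13, 14, 15]
sum = 91

91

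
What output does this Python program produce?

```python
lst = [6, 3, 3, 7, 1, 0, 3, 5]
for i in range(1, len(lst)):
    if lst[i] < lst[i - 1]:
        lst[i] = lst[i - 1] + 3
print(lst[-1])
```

i=1: 3<6, lst[1] = 6+3 = 9 → [6, 9, 3, 7, 1, 0, 3, 5]
i=2: 3<9, lst[2] = 9+3 = 12 → [6, 9, 12, 7, 1, 0, 3, 5]
i=3: 7<12, lst[3] = 12+3 = 15 → [6, 9, 12, 15, 1, 0, 3, 5]
i=4: 1<15, lst[4] = 15+3 = 18 → [6, 9, 12, 15, 18, 0, 3, 5]
i=5: 0<18, lst[5] = 18+3 = 21 → [6, 9, 12, 15, 18, 21, 3, 5]
i=6: 3<21, lst[6] = 21+3 = 24 → [6, 9, 12, 15, 18, 21, 24, 5]
i=7: 5<24, lst[7] = 24+3 = 27 → [6, 9, 12, 15, 18, 21, 24, 27]

27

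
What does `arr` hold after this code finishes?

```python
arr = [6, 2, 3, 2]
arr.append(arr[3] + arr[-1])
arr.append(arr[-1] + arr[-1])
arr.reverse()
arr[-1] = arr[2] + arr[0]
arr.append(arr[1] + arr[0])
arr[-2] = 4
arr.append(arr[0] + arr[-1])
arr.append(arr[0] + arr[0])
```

append arr[3]+arr[-1] = 2+2 = 4 → [6, 2, 3, 2, 4]
append arr[-1]+arr[-1] = 4+4 = 8 → [6, 2, 3, 2, 4, 8]
reverse → [8, 4, 2, 3, 2, 6]
arr[-1] = arr[2]+arr[0] = 2+8 = 10 → [8, 4, 2, 3, 2, 10]
append arr[1]+arr[0] = 4+8 = 12 → [8, 4, 2, 3, 2, 10, 12]
arr[-2] = 4 → [8, 4, 2, 3, 2, 4, 12]
append arr[0]+arr[-1] = 8+12 = 20 → [8, 4, 2, 3, 2, 4, 12, 20]
append arr[0]+arr[0] = 8+8 = 16 → [8, 4, 2, 3, 2, 4, 12, 20, 16]

[8, 4, 2, 3, 2, 4, 12, 20, 16]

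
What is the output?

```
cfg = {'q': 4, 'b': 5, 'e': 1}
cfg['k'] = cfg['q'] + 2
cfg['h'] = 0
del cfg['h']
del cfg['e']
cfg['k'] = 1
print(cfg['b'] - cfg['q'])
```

cfg['k'] = cfg['q']+2 = 6 → {'q': 4, 'b': 5, 'e': 1, 'k': 6}
cfg['h'] = 0 → {'q': 4, 'b': 5, 'e': 1, 'k': 6, 'h': 0}
del 'h' → {'q': 4, 'b': 5, 'e': 1, 'k': 6}
del 'e' → {'q': 4, 'b': 5, 'k': 6}
cfg['k'] = 1 → {'q': 4, 'b': 5, 'k': 1}
cfg['b']-cfg['q'] = 5-4 = 1

1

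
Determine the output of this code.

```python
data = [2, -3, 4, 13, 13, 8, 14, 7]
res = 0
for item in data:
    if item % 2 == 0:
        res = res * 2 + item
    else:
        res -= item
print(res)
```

-25

item=2: even, res = 0*2+2 = 2
item=-3: not even, res = 2-(-3) = 5
item=4: even, res = 5*2+4 = 14
item=13: not even, res = 14-13 = 1
item=13: not even, res = 1-13 = -12
item=8: even, res = (-12)*2+8 = -16
item=14: even, res = (-16)*2+14 = -18
item=7: not even, res = (-18)-7 = -25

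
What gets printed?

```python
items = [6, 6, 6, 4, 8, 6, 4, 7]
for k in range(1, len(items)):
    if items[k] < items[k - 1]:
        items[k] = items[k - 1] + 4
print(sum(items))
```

108

k=1: 6>=6, unchanged → [6, 6, 6, 4, 8, 6, 4, 7]
k=2: 6>=6, unchanged → [6, 6, 6, 4, 8, 6, 4, 7]
k=3: 4<6, items[3] = 6+4 = 10 → [6, 6, 6, 10, 8, 6, 4, 7]
k=4: 8<10, items[4] = 10+4 = 14 → [6, 6, 6, 10, 14, 6, 4, 7]
k=5: 6<14, items[5] = 14+4 = 18 → [6, 6, 6, 10, 14, 18, 4, 7]
k=6: 4<18, items[6] = 18+4 = 22 → [6, 6, 6, 10, 14, 18, 22, 7]
k=7: 7<22, items[7] = 22+4 = 26 → [6, 6, 6, 10, 14, 18, 22, 26]
sum = 108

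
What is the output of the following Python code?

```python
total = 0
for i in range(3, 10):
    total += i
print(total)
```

i=3: total = 0+3 = 3
i=4: total = 3+4 = 7
i=5: total = 7+5 = 12
i=6: total = 12+6 = 18
i=7: total = 18+7 = 25
i=8: total = 25+8 = 33
i=9: total = 33+9 = 42

42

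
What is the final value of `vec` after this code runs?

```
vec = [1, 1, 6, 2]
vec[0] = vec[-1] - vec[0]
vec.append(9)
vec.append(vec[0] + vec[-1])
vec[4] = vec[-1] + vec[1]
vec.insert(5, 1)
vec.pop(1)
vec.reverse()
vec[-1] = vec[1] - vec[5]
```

[10, 1, 11, 2, 6, 0]

vec[0] = vec[-1]-vec[0] = 2-1 = 1 → [1, 1, 6, 2]
append 9 → [1, 1, 6, 2, 9]
append vec[0]+vec[-1] = 1+9 = 10 → [1, 1, 6, 2, 9, 10]
vec[4] = vec[-1]+vec[1] = 10+1 = 11 → [1, 1, 6, 2, 11, 10]
insert 1 at 5 → [1, 1, 6, 2, 11, 1, 10]
pop(1) removes 1 → [1, 6, 2, 11, 1, 10]
reverse → [10, 1, 11, 2, 6, 1]
vec[-1] = vec[1]-vec[5] = 1-1 = 0 → [10, 1, 11, 2, 6, 0]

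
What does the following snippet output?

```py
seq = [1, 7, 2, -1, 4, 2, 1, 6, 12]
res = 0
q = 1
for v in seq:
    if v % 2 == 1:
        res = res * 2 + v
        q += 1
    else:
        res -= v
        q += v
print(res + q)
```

v=1: odd, res = 0*2+1 = 1; q=2
v=7: odd, res = 1*2+7 = 9; q=3
v=2: not odd, res = 9-2 = 7; q=5
v=-1: odd, res = 7*2+(-1) = 13; q=6
v=4: not odd, res = 13-4 = 9; q=10
v=2: not odd, res = 9-2 = 7; q=12
v=1: odd, res = 7*2+1 = 15; q=13
v=6: not odd, res = 15-6 = 9; q=19
v=12: not odd, res = 9-12 = -3; q=31
res+q = (-3)+31 = 28

28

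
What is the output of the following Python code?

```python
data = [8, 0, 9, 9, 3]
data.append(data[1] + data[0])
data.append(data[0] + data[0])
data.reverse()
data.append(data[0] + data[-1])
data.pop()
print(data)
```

[16, 8, 3, 9, 9, 0, 8]

append data[1]+data[0] = 0+8 = 8 → [8, 0, 9, 9, 3, 8]
append data[0]+data[0] = 8+8 = 16 → [8, 0, 9, 9, 3, 8, 16]
reverse → [16, 8, 3, 9, 9, 0, 8]
append data[0]+data[-1] = 16+8 = 24 → [16, 8, 3, 9, 9, 0, 8, 24]
pop() removes 24 → [16, 8, 3, 9, 9, 0, 8]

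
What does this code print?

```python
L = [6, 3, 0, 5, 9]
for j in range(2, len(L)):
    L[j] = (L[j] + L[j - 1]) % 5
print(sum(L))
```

j=2: L[2] = (0+3)%5 = 3 → [6, 3, 3, 5, 9]
j=3: L[3] = (5+3)%5 = 3 → [6, 3, 3, 3, 9]
j=4: L[4] = (9+3)%5 = 2 → [6, 3, 3, 3, 2]
sum = 17

17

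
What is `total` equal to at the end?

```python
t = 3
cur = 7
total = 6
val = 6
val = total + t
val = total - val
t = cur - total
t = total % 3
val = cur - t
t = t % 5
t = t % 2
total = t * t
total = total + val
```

7

val = 6+3 = 9
val = 6-9 = -3
t = 7-6 = 1
t = 6%3 = 0
val = 7-0 = 7
t = 0%5 = 0
t = 0%2 = 0
total = 0*0 = 0
total = 0+7 = 7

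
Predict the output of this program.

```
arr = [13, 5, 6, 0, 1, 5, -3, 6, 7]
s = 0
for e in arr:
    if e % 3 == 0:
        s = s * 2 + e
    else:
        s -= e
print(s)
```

e=13: not %3==0, s = 0-13 = -13
e=5: not %3==0, s = (-13)-5 = -18
e=6: %3==0, s = (-18)*2+6 = -30
e=0: %3==0, s = (-30)*2+0 = -60
e=1: not %3==0, s = (-60)-1 = -61
e=5: not %3==0, s = (-61)-5 = -66
e=-3: %3==0, s = (-66)*2+(-3) = -135
e=6: %3==0, s = (-135)*2+6 = -264
e=7: not %3==0, s = (-264)-7 = -271

-271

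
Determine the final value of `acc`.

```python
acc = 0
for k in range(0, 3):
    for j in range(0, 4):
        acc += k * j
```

18

k=0,j=0: acc = 0+0 = 0
k=0,j=1: acc = 0+0 = 0
k=0,j=2: acc = 0+0 = 0
k=0,j=3: acc = 0+0 = 0
k=1,j=0: acc = 0+0 = 0
k=1,j=1: acc = 0+1 = 1
k=1,j=2: acc = 1+2 = 3
k=1,j=3: acc = 3+3 = 6
k=2,j=0: acc = 6+0 = 6
k=2,j=1: acc = 6+2 = 8
k=2,j=2: acc = 8+4 = 12
k=2,j=3: acc = 12+6 = 18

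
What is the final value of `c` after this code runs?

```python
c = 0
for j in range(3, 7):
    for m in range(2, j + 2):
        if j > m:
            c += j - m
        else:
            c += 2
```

36

j=3,m=2: 3>2, c = 0+1 = 1
j=3,m=3: not 3>3, c = 1+2 = 3
j=3,m=4: not 3>4, c = 3+2 = 5
j=4,m=2: 4>2, c = 5+2 = 7
j=4,m=3: 4>3, c = 7+1 = 8
j=4,m=4: not 4>4, c = 8+2 = 10
j=4,m=5: not 4>5, c = 10+2 = 12
j=5,m=2: 5>2, c = 12+3 = 15
j=5,m=3: 5>3, c = 15+2 = 17
j=5,m=4: 5>4, c = 17+1 = 18
j=5,m=5: not 5>5, c = 18+2 = 20
j=5,m=6: not 5>6, c = 20+2 = 22
j=6,m=2: 6>2, c = 22+4 = 26
j=6,m=3: 6>3, c = 26+3 = 29
j=6,m=4: 6>4, c = 29+2 = 31
j=6,m=5: 6>5, c = 31+1 = 32
j=6,m=6: not 6>6, c = 32+2 = 34
j=6,m=7: not 6>7, c = 34+2 = 36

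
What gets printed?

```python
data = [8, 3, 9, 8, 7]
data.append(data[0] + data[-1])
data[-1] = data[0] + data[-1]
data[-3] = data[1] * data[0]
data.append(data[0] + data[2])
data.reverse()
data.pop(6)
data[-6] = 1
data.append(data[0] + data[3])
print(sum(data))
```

append data[0]+data[-1] = 8+7 = 15 → [8, 3, 9, 8, 7, 15]
data[-1] = data[0]+data[-1] = 8+15 = 23 → [8, 3, 9, 8, 7, 23]
data[-3] = data[1]*data[0] = 3*8 = 24 → [8, 3, 9, 24, 7, 23]
append data[0]+data[2] = 8+9 = 17 → [8, 3, 9, 24, 7, 23, 17]
reverse → [17, 23, 7, 24, 9, 3, 8]
pop(6) removes 8 → [17, 23, 7, 24, 9, 3]
data[-6] = 1 → [1, 23, 7, 24, 9, 3]
append data[0]+data[3] = 1+24 = 25 → [1, 23, 7, 24, 9, 3, 25]
sum = 92

92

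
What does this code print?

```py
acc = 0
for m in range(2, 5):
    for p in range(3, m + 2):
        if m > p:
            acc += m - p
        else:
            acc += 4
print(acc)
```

m=2,p=3: not 2>3, acc = 0+4 = 4
m=3,p=3: not 3>3, acc = 4+4 = 8
m=3,p=4: not 3>4, acc = 8+4 = 12
m=4,p=3: 4>3, acc = 12+1 = 13
m=4,p=4: not 4>4, acc = 13+4 = 17
m=4,p=5: not 4>5, acc = 17+4 = 21

21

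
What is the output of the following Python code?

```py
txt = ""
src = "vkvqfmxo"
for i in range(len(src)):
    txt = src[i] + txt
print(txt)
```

oxmfqvkv

i=0: prepend 'v' → 'v'
i=1: prepend 'k' → 'kv'
i=2: prepend 'v' → 'vkv'
i=3: prepend 'q' → 'qvkv'
i=4: prepend 'f' → 'fqvkv'
i=5: prepend 'm' → 'mfqvkv'
i=6: prepend 'x' → 'xmfqvkv'
i=7: prepend 'o' → 'oxmfqvkv'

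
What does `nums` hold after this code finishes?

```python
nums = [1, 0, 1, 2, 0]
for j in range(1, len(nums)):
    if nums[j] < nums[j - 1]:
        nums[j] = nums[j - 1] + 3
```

j=1: 0<1, nums[1] = 1+3 = 4 → [1, 4, 1, 2, 0]
j=2: 1<4, nums[2] = 4+3 = 7 → [1, 4, 7, 2, 0]
j=3: 2<7, nums[3] = 7+3 = 10 → [1, 4, 7, 10, 0]
j=4: 0<10, nums[4] = 10+3 = 13 → [1, 4, 7, 10, 13]

[1, 4, 7, 10, 13]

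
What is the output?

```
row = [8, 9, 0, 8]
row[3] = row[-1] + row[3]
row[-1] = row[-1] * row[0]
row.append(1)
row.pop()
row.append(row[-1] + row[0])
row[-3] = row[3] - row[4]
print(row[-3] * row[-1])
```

row[3] = row[-1]+row[3] = 8+8 = 16 → [8, 9, 0, 16]
row[-1] = row[-1]*row[0] = 16*8 = 128 → [8, 9, 0, 128]
append 1 → [8, 9, 0, 128, 1]
pop() removes 1 → [8, 9, 0, 128]
append row[-1]+row[0] = 128+8 = 136 → [8, 9, 0, 128, 136]
row[-3] = row[3]-row[4] = 128-136 = -8 → [8, 9, -8, 128, 136]
row[-3]*row[-1] = (-8)*136 = -1088

-1088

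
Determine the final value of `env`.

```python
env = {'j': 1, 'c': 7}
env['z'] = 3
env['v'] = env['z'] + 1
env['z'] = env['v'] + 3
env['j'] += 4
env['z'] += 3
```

env['z'] = 3 → {'j': 1, 'c': 7, 'z': 3}
env['v'] = env['z']+1 = 4 → {'j': 1, 'c': 7, 'z': 3, 'v': 4}
env['z'] = env['v']+3 = 7 → {'j': 1, 'c': 7, 'z': 7, 'v': 4}
env['j'] = 1+4 = 5 → {'j': 5, 'c': 7, 'z': 7, 'v': 4}
env['z'] = 7+3 = 10 → {'j': 5, 'c': 7, 'z': 10, 'v': 4}

{'j': 5, 'c': 7, 'z': 10, 'v': 4}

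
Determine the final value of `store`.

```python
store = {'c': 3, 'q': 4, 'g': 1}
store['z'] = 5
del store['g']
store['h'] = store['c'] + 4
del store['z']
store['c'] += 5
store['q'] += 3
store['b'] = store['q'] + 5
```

store['z'] = 5 → {'c': 3, 'q': 4, 'g': 1, 'z': 5}
del 'g' → {'c': 3, 'q': 4, 'z': 5}
store['h'] = store['c']+4 = 7 → {'c': 3, 'q': 4, 'z': 5, 'h': 7}
del 'z' → {'c': 3, 'q': 4, 'h': 7}
store['c'] = 3+5 = 8 → {'c': 8, 'q': 4, 'h': 7}
store['q'] = 4+3 = 7 → {'c': 8, 'q': 7, 'h': 7}
store['b'] = store['q']+5 = 12 → {'c': 8, 'q': 7, 'h': 7, 'b': 12}

{'c': 8, 'q': 7, 'h': 7, 'b': 12}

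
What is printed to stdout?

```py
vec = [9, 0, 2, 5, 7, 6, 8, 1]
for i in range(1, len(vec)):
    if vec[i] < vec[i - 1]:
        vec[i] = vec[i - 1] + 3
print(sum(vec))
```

156

i=1: 0<9, vec[1] = 9+3 = 12 → [9, 12, 2, 5, 7, 6, 8, 1]
i=2: 2<12, vec[2] = 12+3 = 15 → [9, 12, 15, 5, 7, 6, 8, 1]
i=3: 5<15, vec[3] = 15+3 = 18 → [9, 12, 15, 18, 7, 6, 8, 1]
i=4: 7<18, vec[4] = 18+3 = 21 → [9, 12, 15, 18, 21, 6, 8, 1]
i=5: 6<21, vec[5] = 21+3 = 24 → [9, 12, 15, 18, 21, 24, 8, 1]
i=6: 8<24, vec[6] = 24+3 = 27 → [9, 12, 15, 18, 21, 24, 27, 1]
i=7: 1<27, vec[7] = 27+3 = 30 → [9, 12, 15, 18, 21, 24, 27, 30]
sum = 156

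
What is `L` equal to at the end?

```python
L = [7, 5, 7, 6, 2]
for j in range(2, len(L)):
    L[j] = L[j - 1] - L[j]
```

j=2: L[2] = 5-7 = -2 → [7, 5, -2, 6, 2]
j=3: L[3] = (-2)-6 = -8 → [7, 5, -2, -8, 2]
j=4: L[4] = (-8)-2 = -10 → [7, 5, -2, -8, -10]

[7, 5, -2, -8, -10]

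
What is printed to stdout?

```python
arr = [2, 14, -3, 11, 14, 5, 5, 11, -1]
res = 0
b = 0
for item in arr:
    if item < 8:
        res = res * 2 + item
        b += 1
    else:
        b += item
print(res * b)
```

item=2: <8, res = 0*2+2 = 2; b=1
item=14: not <8; b=15
item=-3: <8, res = 2*2+(-3) = 1; b=16
item=11: not <8; b=27
item=14: not <8; b=41
item=5: <8, res = 1*2+5 = 7; b=42
item=5: <8, res = 7*2+5 = 19; b=43
item=11: not <8; b=54
item=-1: <8, res = 19*2+(-1) = 37; b=55
res*b = 37*55 = 2035

2035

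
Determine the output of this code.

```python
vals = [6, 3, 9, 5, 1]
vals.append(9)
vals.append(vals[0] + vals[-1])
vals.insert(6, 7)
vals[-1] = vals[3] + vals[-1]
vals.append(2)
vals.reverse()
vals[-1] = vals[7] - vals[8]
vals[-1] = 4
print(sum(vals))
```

append 9 → [6, 3, 9, 5, 1, 9]
append vals[0]+vals[-1] = 6+9 = 15 → [6, 3, 9, 5, 1, 9, 15]
insert 7 at 6 → [6, 3, 9, 5, 1, 9, 7, 15]
vals[-1] = vals[3]+vals[-1] = 5+15 = 20 → [6, 3, 9, 5, 1, 9, 7, 20]
append 2 → [6, 3, 9, 5, 1, 9, 7, 20, 2]
reverse → [2, 20, 7, 9, 1, 5, 9, 3, 6]
vals[-1] = vals[7]-vals[8] = 3-6 = -3 → [2, 20, 7, 9, 1, 5, 9, 3, -3]
vals[-1] = 4 → [2, 20, 7, 9, 1, 5, 9, 3, 4]
sum = 60

60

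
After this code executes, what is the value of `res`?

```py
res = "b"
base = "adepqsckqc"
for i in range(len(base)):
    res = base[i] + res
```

'cqkcsqpedab'

i=0: prepend 'a' → 'ab'
i=1: prepend 'd' → 'dab'
i=2: prepend 'e' → 'edab'
i=3: prepend 'p' → 'pedab'
i=4: prepend 'q' → 'qpedab'
i=5: prepend 's' → 'sqpedab'
i=6: prepend 'c' → 'csqpedab'
i=7: prepend 'k' → 'kcsqpedab'
i=8: prepend 'q' → 'qkcsqpedab'
i=9: prepend 'c' → 'cqkcsqpedab'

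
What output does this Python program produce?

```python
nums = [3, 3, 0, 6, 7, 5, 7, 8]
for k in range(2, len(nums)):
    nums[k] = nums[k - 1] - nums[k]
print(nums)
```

k=2: nums[2] = 3-0 = 3 → [3, 3, 3, 6, 7, 5, 7, 8]
k=3: nums[3] = 3-6 = -3 → [3, 3, 3, -3, 7, 5, 7, 8]
k=4: nums[4] = (-3)-7 = -10 → [3, 3, 3, -3, -10, 5, 7, 8]
k=5: nums[5] = (-10)-5 = -15 → [3, 3, 3, -3, -10, -15, 7, 8]
k=6: nums[6] = (-15)-7 = -22 → [3, 3, 3, -3, -10, -15, -22, 8]
k=7: nums[7] = (-22)-8 = -30 → [3, 3, 3, -3, -10, -15, -22, -30]

[3, 3, 3, -3, -10, -15, -22, -30]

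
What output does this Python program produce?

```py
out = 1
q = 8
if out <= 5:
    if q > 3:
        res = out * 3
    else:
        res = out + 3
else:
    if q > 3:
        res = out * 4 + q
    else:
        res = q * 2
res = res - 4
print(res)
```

out=1, q=8
out <= 5 is True; q > 3 is True
→ res = out * 3 = 3
res = 3-4 = -1

-1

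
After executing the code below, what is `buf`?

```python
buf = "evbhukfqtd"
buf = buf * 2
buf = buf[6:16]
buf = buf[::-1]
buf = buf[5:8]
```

repeat ×2 → 'evbhukfqtdevbhukfqtd'
slice [6:16] → 'fqtdevbhuk'
reverse → 'kuhbvedtqf'
slice [5:8] → 'edt'

'edt'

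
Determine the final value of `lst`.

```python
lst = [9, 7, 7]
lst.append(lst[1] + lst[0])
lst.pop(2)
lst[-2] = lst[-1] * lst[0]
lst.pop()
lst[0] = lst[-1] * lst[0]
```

append lst[1]+lst[0] = 7+9 = 16 → [9, 7, 7, 16]
pop(2) removes 7 → [9, 7, 16]
lst[-2] = lst[-1]*lst[0] = 16*9 = 144 → [9, 144, 16]
pop() removes 16 → [9, 144]
lst[0] = lst[-1]*lst[0] = 144*9 = 1296 → [1296, 144]

[1296, 144]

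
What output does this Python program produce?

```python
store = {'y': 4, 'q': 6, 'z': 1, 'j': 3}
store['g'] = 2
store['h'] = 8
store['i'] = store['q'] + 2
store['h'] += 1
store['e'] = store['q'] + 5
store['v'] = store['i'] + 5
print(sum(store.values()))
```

57

store['g'] = 2 → {'y': 4, 'q': 6, 'z': 1, 'j': 3, 'g': 2}
store['h'] = 8 → {'y': 4, 'q': 6, 'z': 1, 'j': 3, 'g': 2, 'h': 8}
store['i'] = store['q']+2 = 8 → {'y': 4, 'q': 6, 'z': 1, 'j': 3, 'g': 2, 'h': 8, 'i': 8}
store['h'] = 8+1 = 9 → {'y': 4, 'q': 6, 'z': 1, 'j': 3, 'g': 2, 'h': 9, 'i': 8}
store['e'] = store['q']+5 = 11 → {'y': 4, 'q': 6, 'z': 1, 'j': 3, 'g': 2, 'h': 9, 'i': 8, 'e': 11}
store['v'] = store['i']+5 = 13 → {'y': 4, 'q': 6, 'z': 1, 'j': 3, 'g': 2, 'h': 9, 'i': 8, 'e': 11, 'v': 13}
sum of values = 57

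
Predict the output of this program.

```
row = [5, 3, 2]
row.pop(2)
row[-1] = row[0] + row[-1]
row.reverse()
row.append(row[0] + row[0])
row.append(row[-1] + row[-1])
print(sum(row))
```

61

pop(2) removes 2 → [5, 3]
row[-1] = row[0]+row[-1] = 5+3 = 8 → [5, 8]
reverse → [8, 5]
append row[0]+row[0] = 8+8 = 16 → [8, 5, 16]
append row[-1]+row[-1] = 16+16 = 32 → [8, 5, 16, 32]
sum = 61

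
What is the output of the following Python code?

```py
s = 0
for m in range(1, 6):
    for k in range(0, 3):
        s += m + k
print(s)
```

60

m=1,k=0: s = 0+1 = 1
m=1,k=1: s = 1+2 = 3
m=1,k=2: s = 3+3 = 6
m=2,k=0: s = 6+2 = 8
m=2,k=1: s = 8+3 = 11
m=2,k=2: s = 11+4 = 15
m=3,k=0: s = 15+3 = 18
m=3,k=1: s = 18+4 = 22
m=3,k=2: s = 22+5 = 27
m=4,k=0: s = 27+4 = 31
m=4,k=1: s = 31+5 = 36
m=4,k=2: s = 36+6 = 42
m=5,k=0: s = 42+5 = 47
m=5,k=1: s = 47+6 = 53
m=5,k=2: s = 53+7 = 60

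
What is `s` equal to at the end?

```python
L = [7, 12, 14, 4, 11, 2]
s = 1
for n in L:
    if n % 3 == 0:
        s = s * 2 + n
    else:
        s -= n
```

n=7: not %3==0, s = 1-7 = -6
n=12: %3==0, s = (-6)*2+12 = 0
n=14: not %3==0, s = 0-14 = -14
n=4: not %3==0, s = (-14)-4 = -18
n=11: not %3==0, s = (-18)-11 = -29
n=2: not %3==0, s = (-29)-2 = -31

-31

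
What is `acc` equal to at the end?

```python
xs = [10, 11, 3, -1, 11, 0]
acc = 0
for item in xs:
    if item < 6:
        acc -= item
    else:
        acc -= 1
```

item=10: not <6, acc = 0-1 = -1
item=11: not <6, acc = (-1)-1 = -2
item=3: <6, acc = (-2)-3 = -5
item=-1: <6, acc = (-5)-(-1) = -4
item=11: not <6, acc = (-4)-1 = -5
item=0: <6, acc = (-5)-0 = -5

-5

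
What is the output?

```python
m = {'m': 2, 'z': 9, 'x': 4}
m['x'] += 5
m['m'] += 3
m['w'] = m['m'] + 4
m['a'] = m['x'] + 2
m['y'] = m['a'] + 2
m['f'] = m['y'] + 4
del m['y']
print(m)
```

m['x'] = 4+5 = 9 → {'m': 2, 'z': 9, 'x': 9}
m['m'] = 2+3 = 5 → {'m': 5, 'z': 9, 'x': 9}
m['w'] = m['m']+4 = 9 → {'m': 5, 'z': 9, 'x': 9, 'w': 9}
m['a'] = m['x']+2 = 11 → {'m': 5, 'z': 9, 'x': 9, 'w': 9, 'a': 11}
m['y'] = m['a']+2 = 13 → {'m': 5, 'z': 9, 'x': 9, 'w': 9, 'a': 11, 'y': 13}
m['f'] = m['y']+4 = 17 → {'m': 5, 'z': 9, 'x': 9, 'w': 9, 'a': 11, 'y': 13, 'f': 17}
del 'y' → {'m': 5, 'z': 9, 'x': 9, 'w': 9, 'a': 11, 'f': 17}

{'m': 5, 'z': 9, 'x': 9, 'w': 9, 'a': 11, 'f': 17}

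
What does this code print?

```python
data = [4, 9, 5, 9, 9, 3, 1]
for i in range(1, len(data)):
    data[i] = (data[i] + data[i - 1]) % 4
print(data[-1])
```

0

i=1: data[1] = (9+4)%4 = 1 → [4, 1, 5, 9, 9, 3, 1]
i=2: data[2] = (5+1)%4 = 2 → [4, 1, 2, 9, 9, 3, 1]
i=3: data[3] = (9+2)%4 = 3 → [4, 1, 2, 3, 9, 3, 1]
i=4: data[4] = (9+3)%4 = 0 → [4, 1, 2, 3, 0, 3, 1]
i=5: data[5] = (3+0)%4 = 3 → [4, 1, 2, 3, 0, 3, 1]
i=6: data[6] = (1+3)%4 = 0 → [4, 1, 2, 3, 0, 3, 0]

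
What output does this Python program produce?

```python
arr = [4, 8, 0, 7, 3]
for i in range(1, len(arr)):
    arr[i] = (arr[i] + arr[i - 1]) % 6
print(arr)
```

i=1: arr[1] = (8+4)%6 = 0 → [4, 0, 0, 7, 3]
i=2: arr[2] = (0+0)%6 = 0 → [4, 0, 0, 7, 3]
i=3: arr[3] = (7+0)%6 = 1 → [4, 0, 0, 1, 3]
i=4: arr[4] = (3+1)%6 = 4 → [4, 0, 0, 1, 4]

[4, 0, 0, 1, 4]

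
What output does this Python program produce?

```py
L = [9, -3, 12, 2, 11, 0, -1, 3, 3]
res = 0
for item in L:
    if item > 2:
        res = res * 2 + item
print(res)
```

293

item=9: >2, res = 0*2+9 = 9
item=-3: not >2
item=12: >2, res = 9*2+12 = 30
item=2: not >2
item=11: >2, res = 30*2+11 = 71
item=0: not >2
item=-1: not >2
item=3: >2, res = 71*2+3 = 145
item=3: >2, res = 145*2+3 = 293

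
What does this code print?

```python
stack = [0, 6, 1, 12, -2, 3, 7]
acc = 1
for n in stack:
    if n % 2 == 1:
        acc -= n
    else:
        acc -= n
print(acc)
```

n=0: not odd, acc = 1-0 = 1
n=6: not odd, acc = 1-6 = -5
n=1: odd, acc = (-5)-1 = -6
n=12: not odd, acc = (-6)-12 = -18
n=-2: not odd, acc = (-18)-(-2) = -16
n=3: odd, acc = (-16)-3 = -19
n=7: odd, acc = (-19)-7 = -26

-26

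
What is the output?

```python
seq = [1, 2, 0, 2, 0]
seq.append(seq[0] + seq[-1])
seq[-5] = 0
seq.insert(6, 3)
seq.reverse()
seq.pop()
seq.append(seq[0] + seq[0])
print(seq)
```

[3, 1, 0, 2, 0, 0, 6]

append seq[0]+seq[-1] = 1+0 = 1 → [1, 2, 0, 2, 0, 1]
seq[-5] = 0 → [1, 0, 0, 2, 0, 1]
insert 3 at 6 → [1, 0, 0, 2, 0, 1, 3]
reverse → [3, 1, 0, 2, 0, 0, 1]
pop() removes 1 → [3, 1, 0, 2, 0, 0]
append seq[0]+seq[0] = 3+3 = 6 → [3, 1, 0, 2, 0, 0, 6]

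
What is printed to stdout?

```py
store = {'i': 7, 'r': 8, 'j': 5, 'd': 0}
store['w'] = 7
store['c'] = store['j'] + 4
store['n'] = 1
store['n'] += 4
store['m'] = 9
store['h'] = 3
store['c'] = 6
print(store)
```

store['w'] = 7 → {'i': 7, 'r': 8, 'j': 5, 'd': 0, 'w': 7}
store['c'] = store['j']+4 = 9 → {'i': 7, 'r': 8, 'j': 5, 'd': 0, 'w': 7, 'c': 9}
store['n'] = 1 → {'i': 7, 'r': 8, 'j': 5, 'd': 0, 'w': 7, 'c': 9, 'n': 1}
store['n'] = 1+4 = 5 → {'i': 7, 'r': 8, 'j': 5, 'd': 0, 'w': 7, 'c': 9, 'n': 5}
store['m'] = 9 → {'i': 7, 'r': 8, 'j': 5, 'd': 0, 'w': 7, 'c': 9, 'n': 5, 'm': 9}
store['h'] = 3 → {'i': 7, 'r': 8, 'j': 5, 'd': 0, 'w': 7, 'c': 9, 'n': 5, 'm': 9, 'h': 3}
store['c'] = 6 → {'i': 7, 'r': 8, 'j': 5, 'd': 0, 'w': 7, 'c': 6, 'n': 5, 'm': 9, 'h': 3}

{'i': 7, 'r': 8, 'j': 5, 'd': 0, 'w': 7, 'c': 6, 'n': 5, 'm': 9, 'h': 3}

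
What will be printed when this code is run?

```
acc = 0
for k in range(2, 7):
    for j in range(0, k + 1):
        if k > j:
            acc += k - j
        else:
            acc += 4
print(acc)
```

k=2,j=0: 2>0, acc = 0+2 = 2
k=2,j=1: 2>1, acc = 2+1 = 3
k=2,j=2: not 2>2, acc = 3+4 = 7
k=3,j=0: 3>0, acc = 7+3 = 10
k=3,j=1: 3>1, acc = 10+2 = 12
k=3,j=2: 3>2, acc = 12+1 = 13
k=3,j=3: not 3>3, acc = 13+4 = 17
k=4,j=0: 4>0, acc = 17+4 = 21
k=4,j=1: 4>1, acc = 21+3 = 24
k=4,j=2: 4>2, acc = 24+2 = 26
k=4,j=3: 4>3, acc = 26+1 = 27
k=4,j=4: not 4>4, acc = 27+4 = 31
k=5,j=0: 5>0, acc = 31+5 = 36
k=5,j=1: 5>1, acc = 36+4 = 40
k=5,j=2: 5>2, acc = 40+3 = 43
k=5,j=3: 5>3, acc = 43+2 = 45
k=5,j=4: 5>4, acc = 45+1 = 46
k=5,j=5: not 5>5, acc = 46+4 = 50
k=6,j=0: 6>0, acc = 50+6 = 56
k=6,j=1: 6>1, acc = 56+5 = 61
k=6,j=2: 6>2, acc = 61+4 = 65
k=6,j=3: 6>3, acc = 65+3 = 68
k=6,j=4: 6>4, acc = 68+2 = 70
k=6,j=5: 6>5, acc = 70+1 = 71
k=6,j=6: not 6>6, acc = 71+4 = 75

75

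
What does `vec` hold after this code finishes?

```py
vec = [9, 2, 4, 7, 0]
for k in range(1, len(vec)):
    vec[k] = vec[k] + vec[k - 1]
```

[9, 11, 15, 22, 22]

k=1: vec[1] = 2+9 = 11 → [9, 11, 4, 7, 0]
k=2: vec[2] = 4+11 = 15 → [9, 11, 15, 7, 0]
k=3: vec[3] = 7+15 = 22 → [9, 11, 15, 22, 0]
k=4: vec[4] = 0+22 = 22 → [9, 11, 15, 22, 22]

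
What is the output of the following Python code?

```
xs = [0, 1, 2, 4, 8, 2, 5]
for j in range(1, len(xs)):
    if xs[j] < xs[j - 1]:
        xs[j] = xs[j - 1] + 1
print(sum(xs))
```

j=1: 1>=0, unchanged → [0, 1, 2, 4, 8, 2, 5]
j=2: 2>=1, unchanged → [0, 1, 2, 4, 8, 2, 5]
j=3: 4>=2, unchanged → [0, 1, 2, 4, 8, 2, 5]
j=4: 8>=4, unchanged → [0, 1, 2, 4, 8, 2, 5]
j=5: 2<8, xs[5] = 8+1 = 9 → [0, 1, 2, 4, 8, 9, 5]
j=6: 5<9, xs[6] = 9+1 = 10 → [0, 1, 2, 4, 8, 9, 10]
sum = 34

34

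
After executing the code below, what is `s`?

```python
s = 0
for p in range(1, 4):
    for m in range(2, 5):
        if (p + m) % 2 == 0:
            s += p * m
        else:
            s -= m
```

9

p=1,m=2: odd sum, s = 0-2 = -2
p=1,m=3: even sum, s = (-2)+3 = 1
p=1,m=4: odd sum, s = 1-4 = -3
p=2,m=2: even sum, s = (-3)+4 = 1
p=2,m=3: odd sum, s = 1-3 = -2
p=2,m=4: even sum, s = (-2)+8 = 6
p=3,m=2: odd sum, s = 6-2 = 4
p=3,m=3: even sum, s = 4+9 = 13
p=3,m=4: odd sum, s = 13-4 = 9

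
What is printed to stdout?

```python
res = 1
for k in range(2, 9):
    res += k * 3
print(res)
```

106

k=2: res = 1+2*3 = 7
k=3: res = 7+3*3 = 16
k=4: res = 16+4*3 = 28
k=5: res = 28+5*3 = 43
k=6: res = 43+6*3 = 61
k=7: res = 61+7*3 = 82
k=8: res = 82+8*3 = 106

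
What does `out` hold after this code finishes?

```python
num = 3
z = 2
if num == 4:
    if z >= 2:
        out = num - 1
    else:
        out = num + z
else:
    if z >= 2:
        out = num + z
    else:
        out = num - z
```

5

num=3, z=2
num == 4 is False; z >= 2 is True
→ out = num + z = 5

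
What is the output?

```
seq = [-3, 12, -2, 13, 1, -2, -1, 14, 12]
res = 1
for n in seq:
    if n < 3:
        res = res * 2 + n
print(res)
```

n=-3: <3, res = 1*2+(-3) = -1
n=12: not <3
n=-2: <3, res = (-1)*2+(-2) = -4
n=13: not <3
n=1: <3, res = (-4)*2+1 = -7
n=-2: <3, res = (-7)*2+(-2) = -16
n=-1: <3, res = (-16)*2+(-1) = -33
n=14: not <3
n=12: not <3

-33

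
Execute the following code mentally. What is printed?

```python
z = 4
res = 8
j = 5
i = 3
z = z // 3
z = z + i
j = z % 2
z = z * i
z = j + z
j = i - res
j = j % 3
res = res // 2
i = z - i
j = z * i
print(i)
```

z = 4//3 = 1
z = 1+3 = 4
j = 4%2 = 0
z = 4*3 = 12
z = 0+12 = 12
j = 3-8 = -5
j = (-5)%3 = 1
res = 8//2 = 4
i = 12-3 = 9
j = 12*9 = 108

9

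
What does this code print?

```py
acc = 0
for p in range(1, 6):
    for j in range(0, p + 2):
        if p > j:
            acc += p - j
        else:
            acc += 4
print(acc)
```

p=1,j=0: 1>0, acc = 0+1 = 1
p=1,j=1: not 1>1, acc = 1+4 = 5
p=1,j=2: not 1>2, acc = 5+4 = 9
p=2,j=0: 2>0, acc = 9+2 = 11
p=2,j=1: 2>1, acc = 11+1 = 12
p=2,j=2: not 2>2, acc = 12+4 = 16
p=2,j=3: not 2>3, acc = 16+4 = 20
p=3,j=0: 3>0, acc = 20+3 = 23
p=3,j=1: 3>1, acc = 23+2 = 25
p=3,j=2: 3>2, acc = 25+1 = 26
p=3,j=3: not 3>3, acc = 26+4 = 30
p=3,j=4: not 3>4, acc = 30+4 = 34
p=4,j=0: 4>0, acc = 34+4 = 38
p=4,j=1: 4>1, acc = 38+3 = 41
p=4,j=2: 4>2, acc = 41+2 = 43
p=4,j=3: 4>3, acc = 43+1 = 44
p=4,j=4: not 4>4, acc = 44+4 = 48
p=4,j=5: not 4>5, acc = 48+4 = 52
p=5,j=0: 5>0, acc = 52+5 = 57
p=5,j=1: 5>1, acc = 57+4 = 61
p=5,j=2: 5>2, acc = 61+3 = 64
p=5,j=3: 5>3, acc = 64+2 = 66
p=5,j=4: 5>4, acc = 66+1 = 67
p=5,j=5: not 5>5, acc = 67+4 = 71
p=5,j=6: not 5>6, acc = 71+4 = 75

75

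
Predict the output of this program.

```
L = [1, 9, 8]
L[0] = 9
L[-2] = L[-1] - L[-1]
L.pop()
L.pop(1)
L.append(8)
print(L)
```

L[0] = 9 → [9, 9, 8]
L[-2] = L[-1]-L[-1] = 8-8 = 0 → [9, 0, 8]
pop() removes 8 → [9, 0]
pop(1) removes 0 → [9]
append 8 → [9, 8]

[9, 8]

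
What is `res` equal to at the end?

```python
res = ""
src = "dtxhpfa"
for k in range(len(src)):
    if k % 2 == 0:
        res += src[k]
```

k=0: add 'd' → 'd'
k=1: skip
k=2: add 'x' → 'dx'
k=3: skip
k=4: add 'p' → 'dxp'
k=5: skip
k=6: add 'a' → 'dxpa'

'dxpa'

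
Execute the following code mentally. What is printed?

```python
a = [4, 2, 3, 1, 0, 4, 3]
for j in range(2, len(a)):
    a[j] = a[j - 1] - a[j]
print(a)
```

j=2: a[2] = 2-3 = -1 → [4, 2, -1, 1, 0, 4, 3]
j=3: a[3] = (-1)-1 = -2 → [4, 2, -1, -2, 0, 4, 3]
j=4: a[4] = (-2)-0 = -2 → [4, 2, -1, -2, -2, 4, 3]
j=5: a[5] = (-2)-4 = -6 → [4, 2, -1, -2, -2, -6, 3]
j=6: a[6] = (-6)-3 = -9 → [4, 2, -1, -2, -2, -6, -9]

[4, 2, -1, -2, -2, -6, -9]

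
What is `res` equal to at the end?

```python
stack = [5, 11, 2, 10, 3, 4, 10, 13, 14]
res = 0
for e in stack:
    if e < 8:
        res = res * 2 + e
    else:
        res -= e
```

-107

e=5: <8, res = 0*2+5 = 5
e=11: not <8, res = 5-11 = -6
e=2: <8, res = (-6)*2+2 = -10
e=10: not <8, res = (-10)-10 = -20
e=3: <8, res = (-20)*2+3 = -37
e=4: <8, res = (-37)*2+4 = -70
e=10: not <8, res = (-70)-10 = -80
e=13: not <8, res = (-80)-13 = -93
e=14: not <8, res = (-93)-14 = -107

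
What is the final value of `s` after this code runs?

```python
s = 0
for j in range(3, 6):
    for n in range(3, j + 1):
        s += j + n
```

j=3,n=3: s = 0+6 = 6
j=4,n=3: s = 6+7 = 13
j=4,n=4: s = 13+8 = 21
j=5,n=3: s = 21+8 = 29
j=5,n=4: s = 29+9 = 38
j=5,n=5: s = 38+10 = 48

48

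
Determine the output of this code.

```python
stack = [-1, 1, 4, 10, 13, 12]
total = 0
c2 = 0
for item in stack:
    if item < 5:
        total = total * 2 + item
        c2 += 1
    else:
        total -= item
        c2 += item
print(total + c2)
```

item=-1: <5, total = 0*2+(-1) = -1; c2=1
item=1: <5, total = (-1)*2+1 = -1; c2=2
item=4: <5, total = (-1)*2+4 = 2; c2=3
item=10: not <5, total = 2-10 = -8; c2=13
item=13: not <5, total = (-8)-13 = -21; c2=26
item=12: not <5, total = (-21)-12 = -33; c2=38
total+c2 = (-33)+38 = 5

5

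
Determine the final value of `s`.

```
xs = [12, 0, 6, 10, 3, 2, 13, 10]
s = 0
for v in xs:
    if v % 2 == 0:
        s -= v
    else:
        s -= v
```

-56

v=12: even, s = 0-12 = -12
v=0: even, s = (-12)-0 = -12
v=6: even, s = (-12)-6 = -18
v=10: even, s = (-18)-10 = -28
v=3: not even, s = (-28)-3 = -31
v=2: even, s = (-31)-2 = -33
v=13: not even, s = (-33)-13 = -46
v=10: even, s = (-46)-10 = -56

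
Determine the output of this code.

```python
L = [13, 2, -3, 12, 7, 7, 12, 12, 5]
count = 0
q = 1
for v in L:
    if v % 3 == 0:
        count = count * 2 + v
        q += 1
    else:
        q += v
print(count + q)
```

v=13: not %3==0; q=14
v=2: not %3==0; q=16
v=-3: %3==0, count = 0*2+(-3) = -3; q=17
v=12: %3==0, count = (-3)*2+12 = 6; q=18
v=7: not %3==0; q=25
v=7: not %3==0; q=32
v=12: %3==0, count = 6*2+12 = 24; q=33
v=12: %3==0, count = 24*2+12 = 60; q=34
v=5: not %3==0; q=39
count+q = 60+39 = 99

99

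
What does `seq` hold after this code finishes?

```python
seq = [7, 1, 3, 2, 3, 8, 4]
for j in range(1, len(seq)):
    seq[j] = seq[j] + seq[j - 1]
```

j=1: seq[1] = 1+7 = 8 → [7, 8, 3, 2, 3, 8, 4]
j=2: seq[2] = 3+8 = 11 → [7, 8, 11, 2, 3, 8, 4]
j=3: seq[3] = 2+11 = 13 → [7, 8, 11, 13, 3, 8, 4]
j=4: seq[4] = 3+13 = 16 → [7, 8, 11, 13, 16, 8, 4]
j=5: seq[5] = 8+16 = 24 → [7, 8, 11, 13, 16, 24, 4]
j=6: seq[6] = 4+24 = 28 → [7, 8, 11, 13, 16, 24, 28]

[7, 8, 11, 13, 16, 24, 28]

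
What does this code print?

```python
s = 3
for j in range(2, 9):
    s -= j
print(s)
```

-32

j=2: s = 3-2 = 1
j=3: s = 1-3 = -2
j=4: s = (-2)-4 = -6
j=5: s = (-6)-5 = -11
j=6: s = (-11)-6 = -17
j=7: s = (-17)-7 = -24
j=8: s = (-24)-8 = -32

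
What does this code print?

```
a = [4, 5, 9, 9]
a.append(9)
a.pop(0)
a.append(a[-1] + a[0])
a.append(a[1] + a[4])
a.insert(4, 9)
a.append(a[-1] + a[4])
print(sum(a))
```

110

append 9 → [4, 5, 9, 9, 9]
pop(0) removes 4 → [5, 9, 9, 9]
append a[-1]+a[0] = 9+5 = 14 → [5, 9, 9, 9, 14]
append a[1]+a[4] = 9+14 = 23 → [5, 9, 9, 9, 14, 23]
insert 9 at 4 → [5, 9, 9, 9, 9, 14, 23]
append a[-1]+a[4] = 23+9 = 32 → [5, 9, 9, 9, 9, 14, 23, 32]
sum = 110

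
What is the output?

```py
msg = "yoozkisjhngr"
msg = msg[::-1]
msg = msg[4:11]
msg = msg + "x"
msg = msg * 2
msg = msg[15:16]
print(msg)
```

x

reverse → 'rgnhjsikzooy'
slice [4:11] → 'jsikzoo'
+ 'x' → 'jsikzoox'
repeat ×2 → 'jsikzooxjsikzoox'
slice [15:16] → 'x'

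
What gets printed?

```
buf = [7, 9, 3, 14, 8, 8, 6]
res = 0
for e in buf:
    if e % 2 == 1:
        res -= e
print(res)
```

e=7: odd, res = 0-7 = -7
e=9: odd, res = (-7)-9 = -16
e=3: odd, res = (-16)-3 = -19
e=14: not odd
e=8: not odd
e=8: not odd
e=6: not odd

-19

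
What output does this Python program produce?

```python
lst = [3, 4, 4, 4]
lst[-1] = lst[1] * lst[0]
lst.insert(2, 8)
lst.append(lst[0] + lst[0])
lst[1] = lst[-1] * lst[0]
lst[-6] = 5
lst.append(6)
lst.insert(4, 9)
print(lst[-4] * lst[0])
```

lst[-1] = lst[1]*lst[0] = 4*3 = 12 → [3, 4, 4, 12]
insert 8 at 2 → [3, 4, 8, 4, 12]
append lst[0]+lst[0] = 3+3 = 6 → [3, 4, 8, 4, 12, 6]
lst[1] = lst[-1]*lst[0] = 6*3 = 18 → [3, 18, 8, 4, 12, 6]
lst[-6] = 5 → [5, 18, 8, 4, 12, 6]
append 6 → [5, 18, 8, 4, 12, 6, 6]
insert 9 at 4 → [5, 18, 8, 4, 9, 12, 6, 6]
lst[-4]*lst[0] = 9*5 = 45

45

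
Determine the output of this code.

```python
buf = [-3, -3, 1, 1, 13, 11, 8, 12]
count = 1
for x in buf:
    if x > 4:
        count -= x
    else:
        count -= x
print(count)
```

-39

x=-3: not >4, count = 1-(-3) = 4
x=-3: not >4, count = 4-(-3) = 7
x=1: not >4, count = 7-1 = 6
x=1: not >4, count = 6-1 = 5
x=13: >4, count = 5-13 = -8
x=11: >4, count = (-8)-11 = -19
x=8: >4, count = (-19)-8 = -27
x=12: >4, count = (-27)-12 = -39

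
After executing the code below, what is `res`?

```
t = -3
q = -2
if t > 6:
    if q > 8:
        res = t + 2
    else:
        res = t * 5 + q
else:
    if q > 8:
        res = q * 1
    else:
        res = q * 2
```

-4

t=-3, q=-2
t > 6 is False; q > 8 is False
→ res = q * 2 = -4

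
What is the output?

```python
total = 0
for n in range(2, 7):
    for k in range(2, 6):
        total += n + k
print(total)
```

n=2,k=2: total = 0+4 = 4
n=2,k=3: total = 4+5 = 9
n=2,k=4: total = 9+6 = 15
n=2,k=5: total = 15+7 = 22
n=3,k=2: total = 22+5 = 27
n=3,k=3: total = 27+6 = 33
n=3,k=4: total = 33+7 = 40
n=3,k=5: total = 40+8 = 48
n=4,k=2: total = 48+6 = 54
n=4,k=3: total = 54+7 = 61
n=4,k=4: total = 61+8 = 69
n=4,k=5: total = 69+9 = 78
n=5,k=2: total = 78+7 = 85
n=5,k=3: total = 85+8 = 93
n=5,k=4: total = 93+9 = 102
n=5,k=5: total = 102+10 = 112
n=6,k=2: total = 112+8 = 120
n=6,k=3: total = 120+9 = 129
n=6,k=4: total = 129+10 = 139
n=6,k=5: total = 139+11 = 150

150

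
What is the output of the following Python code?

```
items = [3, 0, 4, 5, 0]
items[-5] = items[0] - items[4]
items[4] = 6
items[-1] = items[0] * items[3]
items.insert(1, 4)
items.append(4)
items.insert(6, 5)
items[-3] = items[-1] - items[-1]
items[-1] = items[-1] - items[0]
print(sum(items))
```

22

items[-5] = items[0]-items[4] = 3-0 = 3 → [3, 0, 4, 5, 0]
items[4] = 6 → [3, 0, 4, 5, 6]
items[-1] = items[0]*items[3] = 3*5 = 15 → [3, 0, 4, 5, 15]
insert 4 at 1 → [3, 4, 0, 4, 5, 15]
append 4 → [3, 4, 0, 4, 5, 15, 4]
insert 5 at 6 → [3, 4, 0, 4, 5, 15, 5, 4]
items[-3] = items[-1]-items[-1] = 4-4 = 0 → [3, 4, 0, 4, 5, 0, 5, 4]
items[-1] = items[-1]-items[0] = 4-3 = 1 → [3, 4, 0, 4, 5, 0, 5, 1]
sum = 22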